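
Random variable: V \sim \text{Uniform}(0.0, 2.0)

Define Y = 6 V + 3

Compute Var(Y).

For Y = aV + b: Var(Y) = a² * Var(V)
Var(V) = (2 - 0)^2/12 = 0.33333333
Var(Y) = 6² * 0.33333333 = 36 * 0.33333333 = 12

12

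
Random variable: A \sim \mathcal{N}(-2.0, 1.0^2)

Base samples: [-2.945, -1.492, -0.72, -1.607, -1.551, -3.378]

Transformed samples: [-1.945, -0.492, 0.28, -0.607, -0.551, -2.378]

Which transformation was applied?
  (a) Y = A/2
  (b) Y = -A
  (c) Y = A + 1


Checking option (c) Y = A + 1:
  A = -2.945 -> Y = -1.945 ✓
  A = -1.492 -> Y = -0.492 ✓
  A = -0.72 -> Y = 0.28 ✓
All samples match this transformation.

(c) A + 1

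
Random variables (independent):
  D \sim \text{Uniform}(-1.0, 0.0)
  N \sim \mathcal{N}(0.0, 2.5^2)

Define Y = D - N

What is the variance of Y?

For independent RVs: Var(aX + bY) = a²Var(X) + b²Var(Y)
Var(D) = 0.083333333
Var(N) = 6.25
Var(Y) = 1²*0.083333333 + (-1)²*6.25
= 1*0.083333333 + 1*6.25 = 6.3333333

6.3333333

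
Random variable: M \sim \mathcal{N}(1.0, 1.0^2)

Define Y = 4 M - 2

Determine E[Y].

For Y = 4M - 2:
E[Y] = 4 * E[M] - 2
E[M] = 1.0 = 1
E[Y] = 4 * 1 - 2 = 2

2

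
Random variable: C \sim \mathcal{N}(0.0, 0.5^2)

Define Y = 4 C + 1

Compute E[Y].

For Y = 4C + 1:
E[Y] = 4 * E[C] + 1
E[C] = 0.0 = 0
E[Y] = 4 * 0 + 1 = 1

1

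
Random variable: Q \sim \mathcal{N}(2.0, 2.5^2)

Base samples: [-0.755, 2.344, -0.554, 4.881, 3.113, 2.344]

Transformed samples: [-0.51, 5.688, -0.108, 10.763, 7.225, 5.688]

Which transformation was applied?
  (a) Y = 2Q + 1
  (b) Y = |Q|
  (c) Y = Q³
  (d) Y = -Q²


Checking option (a) Y = 2Q + 1:
  Q = -0.755 -> Y = -0.51 ✓
  Q = 2.344 -> Y = 5.688 ✓
  Q = -0.554 -> Y = -0.108 ✓
All samples match this transformation.

(a) 2Q + 1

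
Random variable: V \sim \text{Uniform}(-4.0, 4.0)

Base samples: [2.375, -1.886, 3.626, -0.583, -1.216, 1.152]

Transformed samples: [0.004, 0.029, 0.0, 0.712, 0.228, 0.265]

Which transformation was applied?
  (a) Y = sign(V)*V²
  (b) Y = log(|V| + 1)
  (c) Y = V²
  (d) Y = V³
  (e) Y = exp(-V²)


Checking option (e) Y = exp(-V²):
  V = 2.375 -> Y = 0.004 ✓
  V = -1.886 -> Y = 0.029 ✓
  V = 3.626 -> Y = 0.0 ✓
All samples match this transformation.

(e) exp(-V²)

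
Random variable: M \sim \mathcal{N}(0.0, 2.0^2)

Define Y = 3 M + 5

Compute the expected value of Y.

For Y = 3M + 5:
E[Y] = 3 * E[M] + 5
E[M] = 0.0 = 0
E[Y] = 3 * 0 + 5 = 5

5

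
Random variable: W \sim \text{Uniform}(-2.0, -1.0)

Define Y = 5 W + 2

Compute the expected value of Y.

For Y = 5W + 2:
E[Y] = 5 * E[W] + 2
E[W] = (-2 - 1)/2 = -1.5
E[Y] = 5 * (-1.5) + 2 = -5.5

-5.5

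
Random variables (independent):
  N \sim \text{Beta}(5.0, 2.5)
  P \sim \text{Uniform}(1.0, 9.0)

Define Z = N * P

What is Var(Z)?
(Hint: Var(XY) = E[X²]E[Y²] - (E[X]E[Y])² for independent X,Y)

Var(XY) = E[X²]E[Y²] - (E[X]E[Y])²
E[N] = 0.66666667, Var(N) = 0.026143791
E[P] = 5, Var(P) = 5.3333333
E[N²] = 0.026143791 + 0.66666667² = 0.47058824
E[P²] = 5.3333333 + 5² = 30.333333
Var(Z) = 0.47058824*30.333333 - (0.66666667*5)²
= 14.27451 - 11.111111 = 3.1633987

3.1633987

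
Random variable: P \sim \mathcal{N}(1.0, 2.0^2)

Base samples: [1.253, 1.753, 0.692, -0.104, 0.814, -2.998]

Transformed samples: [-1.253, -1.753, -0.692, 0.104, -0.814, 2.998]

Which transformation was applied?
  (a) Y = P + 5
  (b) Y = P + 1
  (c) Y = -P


Checking option (c) Y = -P:
  P = 1.253 -> Y = -1.253 ✓
  P = 1.753 -> Y = -1.753 ✓
  P = 0.692 -> Y = -0.692 ✓
All samples match this transformation.

(c) -P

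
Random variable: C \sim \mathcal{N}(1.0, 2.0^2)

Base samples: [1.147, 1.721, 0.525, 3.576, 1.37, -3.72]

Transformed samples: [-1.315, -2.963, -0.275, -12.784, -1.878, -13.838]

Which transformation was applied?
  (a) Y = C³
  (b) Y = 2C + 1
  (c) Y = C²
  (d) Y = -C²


Checking option (d) Y = -C²:
  C = 1.147 -> Y = -1.315 ✓
  C = 1.721 -> Y = -2.963 ✓
  C = 0.525 -> Y = -0.275 ✓
All samples match this transformation.

(d) -C²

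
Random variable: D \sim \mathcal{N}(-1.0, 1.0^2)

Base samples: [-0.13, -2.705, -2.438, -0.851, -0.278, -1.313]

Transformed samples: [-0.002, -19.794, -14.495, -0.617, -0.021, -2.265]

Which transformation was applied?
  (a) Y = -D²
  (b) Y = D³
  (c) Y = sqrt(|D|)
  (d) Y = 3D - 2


Checking option (b) Y = D³:
  D = -0.13 -> Y = -0.002 ✓
  D = -2.705 -> Y = -19.794 ✓
  D = -2.438 -> Y = -14.495 ✓
All samples match this transformation.

(b) D³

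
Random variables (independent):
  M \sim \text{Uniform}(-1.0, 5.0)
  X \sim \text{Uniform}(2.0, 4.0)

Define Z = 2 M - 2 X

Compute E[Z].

E[Z] = 2*E[M] - 2*E[X]
E[M] = 2
E[X] = 3
E[Z] = 2*2 - 2*3 = -2

-2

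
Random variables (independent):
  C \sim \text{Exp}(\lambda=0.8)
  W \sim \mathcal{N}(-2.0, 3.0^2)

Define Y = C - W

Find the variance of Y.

For independent RVs: Var(aX + bY) = a²Var(X) + b²Var(Y)
Var(C) = 1.5625
Var(W) = 9
Var(Y) = 1²*1.5625 + (-1)²*9
= 1*1.5625 + 1*9 = 10.5625

10.5625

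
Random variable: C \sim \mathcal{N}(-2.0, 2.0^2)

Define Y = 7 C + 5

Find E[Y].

For Y = 7C + 5:
E[Y] = 7 * E[C] + 5
E[C] = -2.0 = -2
E[Y] = 7 * (-2) + 5 = -9

-9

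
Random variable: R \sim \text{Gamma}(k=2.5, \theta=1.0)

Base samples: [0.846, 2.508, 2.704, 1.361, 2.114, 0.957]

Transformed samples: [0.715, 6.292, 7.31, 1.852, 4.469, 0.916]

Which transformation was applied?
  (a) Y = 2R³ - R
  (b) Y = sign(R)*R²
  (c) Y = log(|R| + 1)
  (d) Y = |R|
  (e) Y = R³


Checking option (b) Y = sign(R)*R²:
  R = 0.846 -> Y = 0.715 ✓
  R = 2.508 -> Y = 6.292 ✓
  R = 2.704 -> Y = 7.31 ✓
All samples match this transformation.

(b) sign(R)*R²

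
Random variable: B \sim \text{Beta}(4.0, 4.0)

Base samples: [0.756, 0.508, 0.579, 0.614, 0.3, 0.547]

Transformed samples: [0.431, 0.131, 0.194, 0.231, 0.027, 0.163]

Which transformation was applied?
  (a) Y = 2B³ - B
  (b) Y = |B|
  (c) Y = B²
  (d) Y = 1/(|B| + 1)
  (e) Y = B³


Checking option (e) Y = B³:
  B = 0.756 -> Y = 0.431 ✓
  B = 0.508 -> Y = 0.131 ✓
  B = 0.579 -> Y = 0.194 ✓
All samples match this transformation.

(e) B³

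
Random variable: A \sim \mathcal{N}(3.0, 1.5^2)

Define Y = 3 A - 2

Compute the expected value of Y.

For Y = 3A - 2:
E[Y] = 3 * E[A] - 2
E[A] = 3.0 = 3
E[Y] = 3 * 3 - 2 = 7

7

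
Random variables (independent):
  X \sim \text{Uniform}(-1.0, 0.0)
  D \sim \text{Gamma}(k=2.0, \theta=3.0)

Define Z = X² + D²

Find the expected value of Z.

E[Z] = E[X²] + E[D²]
E[X²] = Var(X) + E[X]² = 0.083333333 + 0.25 = 0.33333333
E[D²] = Var(D) + E[D]² = 18 + 36 = 54
E[Z] = 0.33333333 + 54 = 54.333333

54.333333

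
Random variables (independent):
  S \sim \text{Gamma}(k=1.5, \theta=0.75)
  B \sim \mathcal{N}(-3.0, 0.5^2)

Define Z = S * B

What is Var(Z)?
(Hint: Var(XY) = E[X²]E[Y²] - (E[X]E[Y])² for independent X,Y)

Var(XY) = E[X²]E[Y²] - (E[X]E[Y])²
E[S] = 1.125, Var(S) = 0.84375
E[B] = -3, Var(B) = 0.25
E[S²] = 0.84375 + 1.125² = 2.109375
E[B²] = 0.25 + (-3)² = 9.25
Var(Z) = 2.109375*9.25 - (1.125*(-3))²
= 19.511719 - 11.390625 = 8.1210938

8.1210938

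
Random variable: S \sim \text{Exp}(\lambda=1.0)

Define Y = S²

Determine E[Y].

E[S²] = Var(S) + (E[S])² = 1 + 1 = 2

2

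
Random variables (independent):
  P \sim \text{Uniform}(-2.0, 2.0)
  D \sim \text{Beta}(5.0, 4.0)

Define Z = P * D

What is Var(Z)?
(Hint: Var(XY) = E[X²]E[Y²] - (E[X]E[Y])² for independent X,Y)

Var(XY) = E[X²]E[Y²] - (E[X]E[Y])²
E[P] = 0, Var(P) = 1.3333333
E[D] = 0.55555556, Var(D) = 0.024691358
E[P²] = 1.3333333 + 0² = 1.3333333
E[D²] = 0.024691358 + 0.55555556² = 0.33333333
Var(Z) = 1.3333333*0.33333333 - (0*0.55555556)²
= 0.44444444 - 0 = 0.44444444

0.44444444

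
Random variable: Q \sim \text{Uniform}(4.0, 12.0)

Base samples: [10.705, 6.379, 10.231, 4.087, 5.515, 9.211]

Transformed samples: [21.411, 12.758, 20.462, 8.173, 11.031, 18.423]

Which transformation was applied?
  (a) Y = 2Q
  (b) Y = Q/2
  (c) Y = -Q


Checking option (a) Y = 2Q:
  Q = 10.705 -> Y = 21.411 ✓
  Q = 6.379 -> Y = 12.758 ✓
  Q = 10.231 -> Y = 20.462 ✓
All samples match this transformation.

(a) 2Q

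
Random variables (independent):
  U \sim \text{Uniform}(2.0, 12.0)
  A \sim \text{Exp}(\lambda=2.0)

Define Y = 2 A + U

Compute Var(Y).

For independent RVs: Var(aX + bY) = a²Var(X) + b²Var(Y)
Var(U) = 8.3333333
Var(A) = 0.25
Var(Y) = 1²*8.3333333 + 2²*0.25
= 1*8.3333333 + 4*0.25 = 9.3333333

9.3333333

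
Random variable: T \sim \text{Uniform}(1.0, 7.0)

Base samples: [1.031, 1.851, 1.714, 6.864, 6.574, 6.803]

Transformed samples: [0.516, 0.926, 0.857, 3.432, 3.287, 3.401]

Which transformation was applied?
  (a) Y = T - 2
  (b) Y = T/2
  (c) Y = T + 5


Checking option (b) Y = T/2:
  T = 1.031 -> Y = 0.516 ✓
  T = 1.851 -> Y = 0.926 ✓
  T = 1.714 -> Y = 0.857 ✓
All samples match this transformation.

(b) T/2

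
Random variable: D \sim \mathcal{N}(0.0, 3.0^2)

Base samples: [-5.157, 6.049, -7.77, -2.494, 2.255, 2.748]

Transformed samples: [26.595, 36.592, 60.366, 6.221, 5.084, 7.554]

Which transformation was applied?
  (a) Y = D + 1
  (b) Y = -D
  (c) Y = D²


Checking option (c) Y = D²:
  D = -5.157 -> Y = 26.595 ✓
  D = 6.049 -> Y = 36.592 ✓
  D = -7.77 -> Y = 60.366 ✓
All samples match this transformation.

(c) D²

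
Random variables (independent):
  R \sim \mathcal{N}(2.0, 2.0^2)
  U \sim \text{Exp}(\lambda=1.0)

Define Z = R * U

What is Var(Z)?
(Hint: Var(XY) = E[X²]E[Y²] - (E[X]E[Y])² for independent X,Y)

Var(XY) = E[X²]E[Y²] - (E[X]E[Y])²
E[R] = 2, Var(R) = 4
E[U] = 1, Var(U) = 1
E[R²] = 4 + 2² = 8
E[U²] = 1 + 1² = 2
Var(Z) = 8*2 - (2*1)²
= 16 - 4 = 12

12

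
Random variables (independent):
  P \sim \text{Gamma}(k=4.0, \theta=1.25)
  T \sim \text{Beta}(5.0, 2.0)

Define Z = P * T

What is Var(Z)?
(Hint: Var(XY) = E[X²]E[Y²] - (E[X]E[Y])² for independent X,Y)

Var(XY) = E[X²]E[Y²] - (E[X]E[Y])²
E[P] = 5, Var(P) = 6.25
E[T] = 0.71428571, Var(T) = 0.025510204
E[P²] = 6.25 + 5² = 31.25
E[T²] = 0.025510204 + 0.71428571² = 0.53571429
Var(Z) = 31.25*0.53571429 - (5*0.71428571)²
= 16.741071 - 12.755102 = 3.9859694

3.9859694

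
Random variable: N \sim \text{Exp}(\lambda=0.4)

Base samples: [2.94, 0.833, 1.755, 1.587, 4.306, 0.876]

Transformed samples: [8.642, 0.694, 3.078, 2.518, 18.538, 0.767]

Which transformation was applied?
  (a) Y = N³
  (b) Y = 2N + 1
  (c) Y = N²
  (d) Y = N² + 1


Checking option (c) Y = N²:
  N = 2.94 -> Y = 8.642 ✓
  N = 0.833 -> Y = 0.694 ✓
  N = 1.755 -> Y = 3.078 ✓
All samples match this transformation.

(c) N²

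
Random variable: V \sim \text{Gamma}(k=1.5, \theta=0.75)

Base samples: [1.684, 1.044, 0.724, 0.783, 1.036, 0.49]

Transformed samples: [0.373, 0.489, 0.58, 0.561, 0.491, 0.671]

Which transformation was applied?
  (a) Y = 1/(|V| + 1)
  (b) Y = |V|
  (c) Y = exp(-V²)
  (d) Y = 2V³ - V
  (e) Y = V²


Checking option (a) Y = 1/(|V| + 1):
  V = 1.684 -> Y = 0.373 ✓
  V = 1.044 -> Y = 0.489 ✓
  V = 0.724 -> Y = 0.58 ✓
All samples match this transformation.

(a) 1/(|V| + 1)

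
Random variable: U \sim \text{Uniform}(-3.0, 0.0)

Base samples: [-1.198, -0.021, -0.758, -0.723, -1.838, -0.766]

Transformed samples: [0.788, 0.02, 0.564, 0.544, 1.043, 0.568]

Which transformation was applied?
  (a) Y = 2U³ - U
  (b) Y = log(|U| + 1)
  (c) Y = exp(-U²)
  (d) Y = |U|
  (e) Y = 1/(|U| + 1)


Checking option (b) Y = log(|U| + 1):
  U = -1.198 -> Y = 0.788 ✓
  U = -0.021 -> Y = 0.02 ✓
  U = -0.758 -> Y = 0.564 ✓
All samples match this transformation.

(b) log(|U| + 1)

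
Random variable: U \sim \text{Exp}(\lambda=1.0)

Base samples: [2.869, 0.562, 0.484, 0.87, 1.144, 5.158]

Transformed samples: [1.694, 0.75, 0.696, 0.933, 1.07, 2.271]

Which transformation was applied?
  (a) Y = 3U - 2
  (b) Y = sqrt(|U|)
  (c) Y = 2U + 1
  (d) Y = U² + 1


Checking option (b) Y = sqrt(|U|):
  U = 2.869 -> Y = 1.694 ✓
  U = 0.562 -> Y = 0.75 ✓
  U = 0.484 -> Y = 0.696 ✓
All samples match this transformation.

(b) sqrt(|U|)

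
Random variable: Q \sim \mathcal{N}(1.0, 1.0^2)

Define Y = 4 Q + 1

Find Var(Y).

For Y = aQ + b: Var(Y) = a² * Var(Q)
Var(Q) = 1.0^2 = 1
Var(Y) = 4² * 1 = 16 * 1 = 16

16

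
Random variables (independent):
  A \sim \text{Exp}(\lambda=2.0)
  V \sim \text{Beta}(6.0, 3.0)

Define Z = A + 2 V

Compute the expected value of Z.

E[Z] = 1*E[A] + 2*E[V]
E[A] = 0.5
E[V] = 0.66666667
E[Z] = 1*0.5 + 2*0.66666667 = 1.8333333

1.8333333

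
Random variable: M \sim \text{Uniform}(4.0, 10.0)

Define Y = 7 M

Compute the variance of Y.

For Y = aM + b: Var(Y) = a² * Var(M)
Var(M) = (10 - 4)^2/12 = 3
Var(Y) = 7² * 3 = 49 * 3 = 147

147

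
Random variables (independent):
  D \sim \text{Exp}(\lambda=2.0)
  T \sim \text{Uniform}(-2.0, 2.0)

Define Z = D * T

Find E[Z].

For independent RVs: E[XY] = E[X]*E[Y]
E[D] = 0.5
E[T] = 0
E[Z] = 0.5 * 0 = 0

0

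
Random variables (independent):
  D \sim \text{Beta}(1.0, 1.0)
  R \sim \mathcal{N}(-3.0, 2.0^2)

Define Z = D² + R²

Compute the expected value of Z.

E[Z] = E[D²] + E[R²]
E[D²] = Var(D) + E[D]² = 0.083333333 + 0.25 = 0.33333333
E[R²] = Var(R) + E[R]² = 4 + 9 = 13
E[Z] = 0.33333333 + 13 = 13.333333

13.333333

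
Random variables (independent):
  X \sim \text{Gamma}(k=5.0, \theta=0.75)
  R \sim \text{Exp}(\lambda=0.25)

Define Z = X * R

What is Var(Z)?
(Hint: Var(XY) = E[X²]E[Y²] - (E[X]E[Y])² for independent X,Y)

Var(XY) = E[X²]E[Y²] - (E[X]E[Y])²
E[X] = 3.75, Var(X) = 2.8125
E[R] = 4, Var(R) = 16
E[X²] = 2.8125 + 3.75² = 16.875
E[R²] = 16 + 4² = 32
Var(Z) = 16.875*32 - (3.75*4)²
= 540 - 225 = 315

315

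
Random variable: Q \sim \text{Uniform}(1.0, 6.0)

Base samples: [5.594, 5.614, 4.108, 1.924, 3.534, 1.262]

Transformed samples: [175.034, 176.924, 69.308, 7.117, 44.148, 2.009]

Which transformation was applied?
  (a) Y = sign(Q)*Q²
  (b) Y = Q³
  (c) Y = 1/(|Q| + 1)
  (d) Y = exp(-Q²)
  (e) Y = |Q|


Checking option (b) Y = Q³:
  Q = 5.594 -> Y = 175.034 ✓
  Q = 5.614 -> Y = 176.924 ✓
  Q = 4.108 -> Y = 69.308 ✓
All samples match this transformation.

(b) Q³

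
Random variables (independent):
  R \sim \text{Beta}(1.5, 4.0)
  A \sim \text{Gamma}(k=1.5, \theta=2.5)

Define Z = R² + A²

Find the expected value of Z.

E[Z] = E[R²] + E[A²]
E[R²] = Var(R) + E[R]² = 0.03051494 + 0.074380165 = 0.1048951
E[A²] = Var(A) + E[A]² = 9.375 + 14.0625 = 23.4375
E[Z] = 0.1048951 + 23.4375 = 23.542395

23.542395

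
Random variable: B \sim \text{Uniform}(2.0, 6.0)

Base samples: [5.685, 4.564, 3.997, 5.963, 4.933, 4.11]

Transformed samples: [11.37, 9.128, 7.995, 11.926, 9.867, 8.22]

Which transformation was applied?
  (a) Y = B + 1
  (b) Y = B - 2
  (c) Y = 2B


Checking option (c) Y = 2B:
  B = 5.685 -> Y = 11.37 ✓
  B = 4.564 -> Y = 9.128 ✓
  B = 3.997 -> Y = 7.995 ✓
All samples match this transformation.

(c) 2B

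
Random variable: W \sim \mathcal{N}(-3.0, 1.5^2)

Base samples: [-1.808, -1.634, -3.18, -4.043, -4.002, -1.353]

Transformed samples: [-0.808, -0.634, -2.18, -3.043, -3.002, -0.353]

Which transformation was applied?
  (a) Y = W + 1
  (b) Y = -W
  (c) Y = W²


Checking option (a) Y = W + 1:
  W = -1.808 -> Y = -0.808 ✓
  W = -1.634 -> Y = -0.634 ✓
  W = -3.18 -> Y = -2.18 ✓
All samples match this transformation.

(a) W + 1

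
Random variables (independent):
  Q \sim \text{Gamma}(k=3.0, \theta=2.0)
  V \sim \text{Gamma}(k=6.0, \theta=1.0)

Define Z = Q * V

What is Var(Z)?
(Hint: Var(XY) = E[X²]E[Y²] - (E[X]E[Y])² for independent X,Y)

Var(XY) = E[X²]E[Y²] - (E[X]E[Y])²
E[Q] = 6, Var(Q) = 12
E[V] = 6, Var(V) = 6
E[Q²] = 12 + 6² = 48
E[V²] = 6 + 6² = 42
Var(Z) = 48*42 - (6*6)²
= 2016 - 1296 = 720

720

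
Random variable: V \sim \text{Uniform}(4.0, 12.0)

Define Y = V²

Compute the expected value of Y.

Using E[X²] = Var(X) + (E[X])²:
E[V] = 8
Var(V) = (12 - 4)^2/12 = 5.3333333
E[V²] = 5.3333333 + 8² = 5.3333333 + 64 = 69.333333

69.333333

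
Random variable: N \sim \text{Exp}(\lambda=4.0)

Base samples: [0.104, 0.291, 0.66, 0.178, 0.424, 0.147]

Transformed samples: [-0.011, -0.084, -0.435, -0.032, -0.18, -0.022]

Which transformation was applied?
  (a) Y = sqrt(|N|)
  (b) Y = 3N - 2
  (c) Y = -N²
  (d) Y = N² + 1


Checking option (c) Y = -N²:
  N = 0.104 -> Y = -0.011 ✓
  N = 0.291 -> Y = -0.084 ✓
  N = 0.66 -> Y = -0.435 ✓
All samples match this transformation.

(c) -N²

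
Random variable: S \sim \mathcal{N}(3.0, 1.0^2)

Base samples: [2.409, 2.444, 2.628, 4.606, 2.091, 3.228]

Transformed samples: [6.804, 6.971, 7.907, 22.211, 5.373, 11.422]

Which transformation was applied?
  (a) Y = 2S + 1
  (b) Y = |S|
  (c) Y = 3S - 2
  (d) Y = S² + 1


Checking option (d) Y = S² + 1:
  S = 2.409 -> Y = 6.804 ✓
  S = 2.444 -> Y = 6.971 ✓
  S = 2.628 -> Y = 7.907 ✓
All samples match this transformation.

(d) S² + 1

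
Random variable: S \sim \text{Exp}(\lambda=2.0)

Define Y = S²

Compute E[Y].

E[S²] = Var(S) + (E[S])² = 0.25 + 0.25 = 0.5

0.5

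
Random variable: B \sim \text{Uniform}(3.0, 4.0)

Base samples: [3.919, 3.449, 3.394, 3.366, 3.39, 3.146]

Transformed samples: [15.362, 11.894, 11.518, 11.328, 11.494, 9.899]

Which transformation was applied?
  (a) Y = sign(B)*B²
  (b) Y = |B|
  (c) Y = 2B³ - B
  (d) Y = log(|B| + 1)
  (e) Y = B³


Checking option (a) Y = sign(B)*B²:
  B = 3.919 -> Y = 15.362 ✓
  B = 3.449 -> Y = 11.894 ✓
  B = 3.394 -> Y = 11.518 ✓
All samples match this transformation.

(a) sign(B)*B²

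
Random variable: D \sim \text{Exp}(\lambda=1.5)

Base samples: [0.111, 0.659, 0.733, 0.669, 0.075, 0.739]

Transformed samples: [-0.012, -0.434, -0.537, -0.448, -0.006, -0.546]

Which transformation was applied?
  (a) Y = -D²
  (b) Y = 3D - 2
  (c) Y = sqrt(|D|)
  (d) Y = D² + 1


Checking option (a) Y = -D²:
  D = 0.111 -> Y = -0.012 ✓
  D = 0.659 -> Y = -0.434 ✓
  D = 0.733 -> Y = -0.537 ✓
All samples match this transformation.

(a) -D²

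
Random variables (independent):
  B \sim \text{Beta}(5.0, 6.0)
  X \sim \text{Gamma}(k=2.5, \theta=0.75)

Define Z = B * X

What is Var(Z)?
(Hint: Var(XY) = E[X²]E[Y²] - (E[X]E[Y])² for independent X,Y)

Var(XY) = E[X²]E[Y²] - (E[X]E[Y])²
E[B] = 0.45454545, Var(B) = 0.020661157
E[X] = 1.875, Var(X) = 1.40625
E[B²] = 0.020661157 + 0.45454545² = 0.22727273
E[X²] = 1.40625 + 1.875² = 4.921875
Var(Z) = 0.22727273*4.921875 - (0.45454545*1.875)²
= 1.118608 - 0.7263688 = 0.39223915

0.39223915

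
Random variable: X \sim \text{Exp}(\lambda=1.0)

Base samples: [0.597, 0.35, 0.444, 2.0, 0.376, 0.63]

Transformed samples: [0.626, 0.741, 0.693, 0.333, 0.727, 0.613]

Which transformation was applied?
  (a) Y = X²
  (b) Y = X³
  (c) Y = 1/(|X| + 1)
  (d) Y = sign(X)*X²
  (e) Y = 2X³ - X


Checking option (c) Y = 1/(|X| + 1):
  X = 0.597 -> Y = 0.626 ✓
  X = 0.35 -> Y = 0.741 ✓
  X = 0.444 -> Y = 0.693 ✓
All samples match this transformation.

(c) 1/(|X| + 1)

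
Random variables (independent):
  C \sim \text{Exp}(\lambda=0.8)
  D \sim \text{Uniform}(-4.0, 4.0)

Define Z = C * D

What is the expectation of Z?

For independent RVs: E[XY] = E[X]*E[Y]
E[C] = 1.25
E[D] = 0
E[Z] = 1.25 * 0 = 0

0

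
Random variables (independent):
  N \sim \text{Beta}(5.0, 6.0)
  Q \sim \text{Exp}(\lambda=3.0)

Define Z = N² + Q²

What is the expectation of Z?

E[Z] = E[N²] + E[Q²]
E[N²] = Var(N) + E[N]² = 0.020661157 + 0.20661157 = 0.22727273
E[Q²] = Var(Q) + E[Q]² = 0.11111111 + 0.11111111 = 0.22222222
E[Z] = 0.22727273 + 0.22222222 = 0.44949495

0.44949495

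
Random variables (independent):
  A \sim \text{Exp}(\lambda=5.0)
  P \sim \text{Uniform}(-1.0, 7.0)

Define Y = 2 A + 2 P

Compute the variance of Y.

For independent RVs: Var(aX + bY) = a²Var(X) + b²Var(Y)
Var(A) = 0.04
Var(P) = 5.3333333
Var(Y) = 2²*0.04 + 2²*5.3333333
= 4*0.04 + 4*5.3333333 = 21.493333

21.493333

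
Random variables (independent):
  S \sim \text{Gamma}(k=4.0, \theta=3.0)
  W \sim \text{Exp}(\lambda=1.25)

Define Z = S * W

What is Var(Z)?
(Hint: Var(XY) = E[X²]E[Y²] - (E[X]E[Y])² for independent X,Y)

Var(XY) = E[X²]E[Y²] - (E[X]E[Y])²
E[S] = 12, Var(S) = 36
E[W] = 0.8, Var(W) = 0.64
E[S²] = 36 + 12² = 180
E[W²] = 0.64 + 0.8² = 1.28
Var(Z) = 180*1.28 - (12*0.8)²
= 230.4 - 92.16 = 138.24

138.24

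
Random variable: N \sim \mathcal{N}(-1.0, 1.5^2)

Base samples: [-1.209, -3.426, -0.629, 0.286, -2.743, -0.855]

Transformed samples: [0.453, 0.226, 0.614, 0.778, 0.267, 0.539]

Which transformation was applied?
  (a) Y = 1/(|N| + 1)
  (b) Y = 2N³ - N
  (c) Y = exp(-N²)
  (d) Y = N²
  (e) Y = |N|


Checking option (a) Y = 1/(|N| + 1):
  N = -1.209 -> Y = 0.453 ✓
  N = -3.426 -> Y = 0.226 ✓
  N = -0.629 -> Y = 0.614 ✓
All samples match this transformation.

(a) 1/(|N| + 1)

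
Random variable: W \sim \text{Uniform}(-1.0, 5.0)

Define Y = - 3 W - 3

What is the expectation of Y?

For Y = -3W - 3:
E[Y] = -3 * E[W] - 3
E[W] = (-1 + 5)/2 = 2
E[Y] = -3 * 2 - 3 = -9

-9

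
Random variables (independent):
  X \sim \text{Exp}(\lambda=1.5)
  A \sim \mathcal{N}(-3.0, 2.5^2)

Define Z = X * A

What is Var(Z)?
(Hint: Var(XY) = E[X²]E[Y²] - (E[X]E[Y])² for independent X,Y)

Var(XY) = E[X²]E[Y²] - (E[X]E[Y])²
E[X] = 0.66666667, Var(X) = 0.44444444
E[A] = -3, Var(A) = 6.25
E[X²] = 0.44444444 + 0.66666667² = 0.88888889
E[A²] = 6.25 + (-3)² = 15.25
Var(Z) = 0.88888889*15.25 - (0.66666667*(-3))²
= 13.555556 - 4 = 9.5555556

9.5555556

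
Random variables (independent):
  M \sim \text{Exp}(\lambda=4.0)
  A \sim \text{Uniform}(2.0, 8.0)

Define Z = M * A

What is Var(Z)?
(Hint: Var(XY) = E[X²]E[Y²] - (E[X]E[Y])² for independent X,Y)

Var(XY) = E[X²]E[Y²] - (E[X]E[Y])²
E[M] = 0.25, Var(M) = 0.0625
E[A] = 5, Var(A) = 3
E[M²] = 0.0625 + 0.25² = 0.125
E[A²] = 3 + 5² = 28
Var(Z) = 0.125*28 - (0.25*5)²
= 3.5 - 1.5625 = 1.9375

1.9375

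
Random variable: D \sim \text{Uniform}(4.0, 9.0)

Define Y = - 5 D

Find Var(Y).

For Y = aD + b: Var(Y) = a² * Var(D)
Var(D) = (9 - 4)^2/12 = 2.0833333
Var(Y) = (-5)² * 2.0833333 = 25 * 2.0833333 = 52.083333

52.083333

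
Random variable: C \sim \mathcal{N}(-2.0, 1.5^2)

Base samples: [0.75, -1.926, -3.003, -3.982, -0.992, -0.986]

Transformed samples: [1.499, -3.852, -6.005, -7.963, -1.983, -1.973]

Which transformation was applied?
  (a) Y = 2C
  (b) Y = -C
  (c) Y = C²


Checking option (a) Y = 2C:
  C = 0.75 -> Y = 1.499 ✓
  C = -1.926 -> Y = -3.852 ✓
  C = -3.003 -> Y = -6.005 ✓
All samples match this transformation.

(a) 2C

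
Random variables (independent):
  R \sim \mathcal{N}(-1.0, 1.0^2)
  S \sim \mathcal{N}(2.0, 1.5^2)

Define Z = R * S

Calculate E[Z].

For independent RVs: E[XY] = E[X]*E[Y]
E[R] = -1
E[S] = 2
E[Z] = -1 * 2 = -2

-2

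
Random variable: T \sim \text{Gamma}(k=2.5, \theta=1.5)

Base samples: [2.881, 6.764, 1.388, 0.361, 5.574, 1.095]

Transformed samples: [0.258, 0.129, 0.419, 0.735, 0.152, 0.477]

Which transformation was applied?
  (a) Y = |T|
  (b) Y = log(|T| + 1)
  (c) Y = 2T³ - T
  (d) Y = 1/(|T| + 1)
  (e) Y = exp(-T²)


Checking option (d) Y = 1/(|T| + 1):
  T = 2.881 -> Y = 0.258 ✓
  T = 6.764 -> Y = 0.129 ✓
  T = 1.388 -> Y = 0.419 ✓
All samples match this transformation.

(d) 1/(|T| + 1)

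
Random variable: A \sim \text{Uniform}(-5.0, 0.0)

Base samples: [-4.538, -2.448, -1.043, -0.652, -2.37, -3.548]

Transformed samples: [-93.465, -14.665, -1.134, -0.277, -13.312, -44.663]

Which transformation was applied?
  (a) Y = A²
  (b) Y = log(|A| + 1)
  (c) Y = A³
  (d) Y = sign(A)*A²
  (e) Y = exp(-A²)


Checking option (c) Y = A³:
  A = -4.538 -> Y = -93.465 ✓
  A = -2.448 -> Y = -14.665 ✓
  A = -1.043 -> Y = -1.134 ✓
All samples match this transformation.

(c) A³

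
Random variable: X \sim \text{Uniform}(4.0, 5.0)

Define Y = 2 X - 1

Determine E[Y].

For Y = 2X - 1:
E[Y] = 2 * E[X] - 1
E[X] = (4 + 5)/2 = 4.5
E[Y] = 2 * 4.5 - 1 = 8

8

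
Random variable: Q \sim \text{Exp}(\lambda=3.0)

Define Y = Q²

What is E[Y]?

Using E[X²] = Var(X) + (E[X])²:
E[Q] = 0.33333333
Var(Q) = 1/3.0^2 = 0.11111111
E[Q²] = 0.11111111 + 0.33333333² = 0.11111111 + 0.11111111 = 0.22222222

0.22222222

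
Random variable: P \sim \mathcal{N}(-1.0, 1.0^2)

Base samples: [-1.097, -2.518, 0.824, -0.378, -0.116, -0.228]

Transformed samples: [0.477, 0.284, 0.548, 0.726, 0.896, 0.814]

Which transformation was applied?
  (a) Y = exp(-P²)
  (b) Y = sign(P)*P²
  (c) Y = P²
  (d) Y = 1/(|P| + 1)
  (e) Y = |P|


Checking option (d) Y = 1/(|P| + 1):
  P = -1.097 -> Y = 0.477 ✓
  P = -2.518 -> Y = 0.284 ✓
  P = 0.824 -> Y = 0.548 ✓
All samples match this transformation.

(d) 1/(|P| + 1)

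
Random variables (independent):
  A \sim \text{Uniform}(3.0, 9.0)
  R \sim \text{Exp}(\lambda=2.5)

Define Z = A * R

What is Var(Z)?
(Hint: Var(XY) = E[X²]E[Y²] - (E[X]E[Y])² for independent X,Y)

Var(XY) = E[X²]E[Y²] - (E[X]E[Y])²
E[A] = 6, Var(A) = 3
E[R] = 0.4, Var(R) = 0.16
E[A²] = 3 + 6² = 39
E[R²] = 0.16 + 0.4² = 0.32
Var(Z) = 39*0.32 - (6*0.4)²
= 12.48 - 5.76 = 6.72

6.72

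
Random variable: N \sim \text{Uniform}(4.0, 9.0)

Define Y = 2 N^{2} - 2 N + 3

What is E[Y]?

E[Y] = 2*E[N²] - 2*E[N] + 3
E[N] = 6.5
E[N²] = Var(N) + (E[N])² = 2.0833333 + 42.25 = 44.333333
E[Y] = 2*44.333333 - 2*6.5 + 3 = 78.666667

78.666667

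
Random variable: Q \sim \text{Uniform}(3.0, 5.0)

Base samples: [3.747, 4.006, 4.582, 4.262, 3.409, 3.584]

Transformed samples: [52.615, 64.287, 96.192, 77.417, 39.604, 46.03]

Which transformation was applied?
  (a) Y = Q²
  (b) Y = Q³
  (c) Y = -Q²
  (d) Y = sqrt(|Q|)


Checking option (b) Y = Q³:
  Q = 3.747 -> Y = 52.615 ✓
  Q = 4.006 -> Y = 64.287 ✓
  Q = 4.582 -> Y = 96.192 ✓
All samples match this transformation.

(b) Q³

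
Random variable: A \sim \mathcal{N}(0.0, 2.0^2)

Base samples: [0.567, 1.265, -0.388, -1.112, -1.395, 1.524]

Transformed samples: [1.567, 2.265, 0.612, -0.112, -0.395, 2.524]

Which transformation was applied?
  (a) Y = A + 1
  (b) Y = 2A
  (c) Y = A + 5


Checking option (a) Y = A + 1:
  A = 0.567 -> Y = 1.567 ✓
  A = 1.265 -> Y = 2.265 ✓
  A = -0.388 -> Y = 0.612 ✓
All samples match this transformation.

(a) A + 1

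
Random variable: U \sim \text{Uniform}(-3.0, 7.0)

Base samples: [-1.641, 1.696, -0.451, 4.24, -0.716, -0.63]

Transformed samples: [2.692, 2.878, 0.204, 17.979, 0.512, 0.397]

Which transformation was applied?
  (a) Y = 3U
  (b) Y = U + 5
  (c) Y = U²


Checking option (c) Y = U²:
  U = -1.641 -> Y = 2.692 ✓
  U = 1.696 -> Y = 2.878 ✓
  U = -0.451 -> Y = 0.204 ✓
All samples match this transformation.

(c) U²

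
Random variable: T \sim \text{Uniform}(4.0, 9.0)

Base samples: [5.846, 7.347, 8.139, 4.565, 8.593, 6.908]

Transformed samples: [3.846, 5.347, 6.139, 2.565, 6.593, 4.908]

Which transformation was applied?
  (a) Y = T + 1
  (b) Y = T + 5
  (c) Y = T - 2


Checking option (c) Y = T - 2:
  T = 5.846 -> Y = 3.846 ✓
  T = 7.347 -> Y = 5.347 ✓
  T = 8.139 -> Y = 6.139 ✓
All samples match this transformation.

(c) T - 2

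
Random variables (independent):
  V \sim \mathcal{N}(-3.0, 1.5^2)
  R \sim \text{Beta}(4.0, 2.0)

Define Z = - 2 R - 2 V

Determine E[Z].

E[Z] = -2*E[V] - 2*E[R]
E[V] = -3
E[R] = 0.66666667
E[Z] = -2*(-3) - 2*0.66666667 = 4.6666667

4.6666667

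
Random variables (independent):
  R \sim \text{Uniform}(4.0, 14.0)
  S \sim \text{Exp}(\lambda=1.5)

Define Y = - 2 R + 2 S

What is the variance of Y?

For independent RVs: Var(aX + bY) = a²Var(X) + b²Var(Y)
Var(R) = 8.3333333
Var(S) = 0.44444444
Var(Y) = (-2)²*8.3333333 + 2²*0.44444444
= 4*8.3333333 + 4*0.44444444 = 35.111111

35.111111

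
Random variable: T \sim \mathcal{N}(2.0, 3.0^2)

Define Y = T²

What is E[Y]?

E[T²] = Var(T) + (E[T])² = 9 + 4 = 13

13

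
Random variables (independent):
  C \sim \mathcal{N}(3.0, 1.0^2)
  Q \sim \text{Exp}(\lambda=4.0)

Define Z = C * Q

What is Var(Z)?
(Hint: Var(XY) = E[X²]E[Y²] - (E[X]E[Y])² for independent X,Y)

Var(XY) = E[X²]E[Y²] - (E[X]E[Y])²
E[C] = 3, Var(C) = 1
E[Q] = 0.25, Var(Q) = 0.0625
E[C²] = 1 + 3² = 10
E[Q²] = 0.0625 + 0.25² = 0.125
Var(Z) = 10*0.125 - (3*0.25)²
= 1.25 - 0.5625 = 0.6875

0.6875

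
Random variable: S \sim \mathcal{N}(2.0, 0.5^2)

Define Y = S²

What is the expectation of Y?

E[S²] = Var(S) + (E[S])² = 0.25 + 4 = 4.25

4.25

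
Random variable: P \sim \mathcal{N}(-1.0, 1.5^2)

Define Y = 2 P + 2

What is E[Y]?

For Y = 2P + 2:
E[Y] = 2 * E[P] + 2
E[P] = -1.0 = -1
E[Y] = 2 * (-1) + 2 = 0

0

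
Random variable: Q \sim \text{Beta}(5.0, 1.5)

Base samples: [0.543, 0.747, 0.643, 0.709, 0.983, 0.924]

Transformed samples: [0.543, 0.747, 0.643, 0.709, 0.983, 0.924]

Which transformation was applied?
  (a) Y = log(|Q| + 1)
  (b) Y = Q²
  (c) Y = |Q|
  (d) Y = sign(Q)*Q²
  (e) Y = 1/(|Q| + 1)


Checking option (c) Y = |Q|:
  Q = 0.543 -> Y = 0.543 ✓
  Q = 0.747 -> Y = 0.747 ✓
  Q = 0.643 -> Y = 0.643 ✓
All samples match this transformation.

(c) |Q|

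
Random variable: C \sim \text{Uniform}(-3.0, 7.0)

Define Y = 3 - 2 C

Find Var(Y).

For Y = aC + b: Var(Y) = a² * Var(C)
Var(C) = (7 + 3)^2/12 = 8.3333333
Var(Y) = (-2)² * 8.3333333 = 4 * 8.3333333 = 33.333333

33.333333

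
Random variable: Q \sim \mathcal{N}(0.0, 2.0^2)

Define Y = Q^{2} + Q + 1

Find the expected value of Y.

E[Y] = 1*E[Q²] + 1*E[Q] + 1
E[Q] = 0
E[Q²] = Var(Q) + (E[Q])² = 4 + 0 = 4
E[Y] = 1*4 + 1*0 + 1 = 5

5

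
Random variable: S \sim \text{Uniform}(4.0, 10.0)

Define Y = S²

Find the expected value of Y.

E[S²] = Var(S) + (E[S])² = 3 + 49 = 52

52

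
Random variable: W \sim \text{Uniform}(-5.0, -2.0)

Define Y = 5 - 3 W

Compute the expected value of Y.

For Y = -3W + 5:
E[Y] = -3 * E[W] + 5
E[W] = (-5 - 2)/2 = -3.5
E[Y] = -3 * (-3.5) + 5 = 15.5

15.5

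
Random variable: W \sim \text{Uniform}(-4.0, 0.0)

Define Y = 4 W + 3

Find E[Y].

For Y = 4W + 3:
E[Y] = 4 * E[W] + 3
E[W] = (-4 + 0)/2 = -2
E[Y] = 4 * (-2) + 3 = -5

-5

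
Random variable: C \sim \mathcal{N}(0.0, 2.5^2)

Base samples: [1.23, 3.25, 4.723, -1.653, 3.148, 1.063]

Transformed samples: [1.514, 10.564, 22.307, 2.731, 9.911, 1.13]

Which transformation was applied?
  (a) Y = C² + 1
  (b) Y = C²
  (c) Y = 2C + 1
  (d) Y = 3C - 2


Checking option (b) Y = C²:
  C = 1.23 -> Y = 1.514 ✓
  C = 3.25 -> Y = 10.564 ✓
  C = 4.723 -> Y = 22.307 ✓
All samples match this transformation.

(b) C²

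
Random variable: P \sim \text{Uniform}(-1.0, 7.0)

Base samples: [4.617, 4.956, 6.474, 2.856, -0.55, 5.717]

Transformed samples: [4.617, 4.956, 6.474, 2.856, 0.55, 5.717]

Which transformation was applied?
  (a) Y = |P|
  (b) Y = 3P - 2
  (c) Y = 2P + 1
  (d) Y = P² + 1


Checking option (a) Y = |P|:
  P = 4.617 -> Y = 4.617 ✓
  P = 4.956 -> Y = 4.956 ✓
  P = 6.474 -> Y = 6.474 ✓
All samples match this transformation.

(a) |P|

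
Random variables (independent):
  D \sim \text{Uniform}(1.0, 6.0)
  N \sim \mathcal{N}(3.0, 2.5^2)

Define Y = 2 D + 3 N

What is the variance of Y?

For independent RVs: Var(aX + bY) = a²Var(X) + b²Var(Y)
Var(D) = 2.0833333
Var(N) = 6.25
Var(Y) = 2²*2.0833333 + 3²*6.25
= 4*2.0833333 + 9*6.25 = 64.583333

64.583333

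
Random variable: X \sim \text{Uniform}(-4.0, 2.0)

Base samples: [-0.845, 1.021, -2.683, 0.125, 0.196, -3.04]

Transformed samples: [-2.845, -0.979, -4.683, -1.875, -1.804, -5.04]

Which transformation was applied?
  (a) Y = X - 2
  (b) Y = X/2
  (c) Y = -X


Checking option (a) Y = X - 2:
  X = -0.845 -> Y = -2.845 ✓
  X = 1.021 -> Y = -0.979 ✓
  X = -2.683 -> Y = -4.683 ✓
All samples match this transformation.

(a) X - 2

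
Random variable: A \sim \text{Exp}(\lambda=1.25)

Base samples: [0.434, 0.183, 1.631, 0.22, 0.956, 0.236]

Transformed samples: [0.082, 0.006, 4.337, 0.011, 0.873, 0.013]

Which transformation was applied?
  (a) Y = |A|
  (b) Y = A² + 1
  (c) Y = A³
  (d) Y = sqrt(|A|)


Checking option (c) Y = A³:
  A = 0.434 -> Y = 0.082 ✓
  A = 0.183 -> Y = 0.006 ✓
  A = 1.631 -> Y = 4.337 ✓
All samples match this transformation.

(c) A³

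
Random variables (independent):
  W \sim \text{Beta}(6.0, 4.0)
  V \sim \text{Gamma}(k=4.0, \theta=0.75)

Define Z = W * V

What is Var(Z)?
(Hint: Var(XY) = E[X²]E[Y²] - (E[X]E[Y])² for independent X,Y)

Var(XY) = E[X²]E[Y²] - (E[X]E[Y])²
E[W] = 0.6, Var(W) = 0.021818182
E[V] = 3, Var(V) = 2.25
E[W²] = 0.021818182 + 0.6² = 0.38181818
E[V²] = 2.25 + 3² = 11.25
Var(Z) = 0.38181818*11.25 - (0.6*3)²
= 4.2954545 - 3.24 = 1.0554545

1.0554545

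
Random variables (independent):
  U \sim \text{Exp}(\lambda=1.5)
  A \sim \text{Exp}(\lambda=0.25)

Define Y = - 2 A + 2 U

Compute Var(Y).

For independent RVs: Var(aX + bY) = a²Var(X) + b²Var(Y)
Var(U) = 0.44444444
Var(A) = 16
Var(Y) = 2²*0.44444444 + (-2)²*16
= 4*0.44444444 + 4*16 = 65.777778

65.777778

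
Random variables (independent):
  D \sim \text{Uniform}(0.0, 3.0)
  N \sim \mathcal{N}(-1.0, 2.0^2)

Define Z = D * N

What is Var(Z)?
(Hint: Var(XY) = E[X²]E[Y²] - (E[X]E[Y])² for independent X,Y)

Var(XY) = E[X²]E[Y²] - (E[X]E[Y])²
E[D] = 1.5, Var(D) = 0.75
E[N] = -1, Var(N) = 4
E[D²] = 0.75 + 1.5² = 3
E[N²] = 4 + (-1)² = 5
Var(Z) = 3*5 - (1.5*(-1))²
= 15 - 2.25 = 12.75

12.75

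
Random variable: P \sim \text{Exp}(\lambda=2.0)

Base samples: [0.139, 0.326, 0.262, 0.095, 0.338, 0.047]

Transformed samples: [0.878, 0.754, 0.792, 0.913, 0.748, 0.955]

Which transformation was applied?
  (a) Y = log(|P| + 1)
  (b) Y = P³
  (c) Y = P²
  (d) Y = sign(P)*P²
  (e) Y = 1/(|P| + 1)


Checking option (e) Y = 1/(|P| + 1):
  P = 0.139 -> Y = 0.878 ✓
  P = 0.326 -> Y = 0.754 ✓
  P = 0.262 -> Y = 0.792 ✓
All samples match this transformation.

(e) 1/(|P| + 1)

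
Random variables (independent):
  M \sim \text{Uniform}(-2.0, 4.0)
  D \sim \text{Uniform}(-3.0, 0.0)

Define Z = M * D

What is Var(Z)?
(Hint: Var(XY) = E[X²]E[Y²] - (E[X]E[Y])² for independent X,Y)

Var(XY) = E[X²]E[Y²] - (E[X]E[Y])²
E[M] = 1, Var(M) = 3
E[D] = -1.5, Var(D) = 0.75
E[M²] = 3 + 1² = 4
E[D²] = 0.75 + (-1.5)² = 3
Var(Z) = 4*3 - (1*(-1.5))²
= 12 - 2.25 = 9.75

9.75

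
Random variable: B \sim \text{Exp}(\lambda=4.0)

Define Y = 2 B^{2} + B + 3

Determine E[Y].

E[Y] = 2*E[B²] + 1*E[B] + 3
E[B] = 0.25
E[B²] = Var(B) + (E[B])² = 0.0625 + 0.0625 = 0.125
E[Y] = 2*0.125 + 1*0.25 + 3 = 3.5

3.5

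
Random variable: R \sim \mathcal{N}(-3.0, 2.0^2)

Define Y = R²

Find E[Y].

Using E[X²] = Var(X) + (E[X])²:
E[R] = -3
Var(R) = 2.0^2 = 4
E[R²] = 4 + (-3)² = 4 + 9 = 13

13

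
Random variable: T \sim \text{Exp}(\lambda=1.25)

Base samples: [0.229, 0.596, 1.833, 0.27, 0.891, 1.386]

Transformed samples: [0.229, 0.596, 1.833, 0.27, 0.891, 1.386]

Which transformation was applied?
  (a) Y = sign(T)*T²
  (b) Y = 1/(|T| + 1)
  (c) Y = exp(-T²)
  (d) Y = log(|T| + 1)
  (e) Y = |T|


Checking option (e) Y = |T|:
  T = 0.229 -> Y = 0.229 ✓
  T = 0.596 -> Y = 0.596 ✓
  T = 1.833 -> Y = 1.833 ✓
All samples match this transformation.

(e) |T|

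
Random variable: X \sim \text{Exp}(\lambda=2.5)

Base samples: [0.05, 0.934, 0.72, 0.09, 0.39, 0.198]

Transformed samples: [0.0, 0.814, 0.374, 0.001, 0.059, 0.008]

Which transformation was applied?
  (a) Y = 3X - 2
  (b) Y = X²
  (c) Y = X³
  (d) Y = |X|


Checking option (c) Y = X³:
  X = 0.05 -> Y = 0.0 ✓
  X = 0.934 -> Y = 0.814 ✓
  X = 0.72 -> Y = 0.374 ✓
All samples match this transformation.

(c) X³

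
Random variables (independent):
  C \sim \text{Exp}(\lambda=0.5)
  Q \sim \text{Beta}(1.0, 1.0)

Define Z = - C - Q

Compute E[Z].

E[Z] = -1*E[C] - 1*E[Q]
E[C] = 2
E[Q] = 0.5
E[Z] = -1*2 - 1*0.5 = -2.5

-2.5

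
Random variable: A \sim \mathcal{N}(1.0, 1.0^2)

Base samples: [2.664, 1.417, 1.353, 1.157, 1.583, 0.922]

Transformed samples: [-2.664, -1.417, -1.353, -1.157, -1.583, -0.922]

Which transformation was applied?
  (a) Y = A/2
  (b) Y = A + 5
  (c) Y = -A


Checking option (c) Y = -A:
  A = 2.664 -> Y = -2.664 ✓
  A = 1.417 -> Y = -1.417 ✓
  A = 1.353 -> Y = -1.353 ✓
All samples match this transformation.

(c) -A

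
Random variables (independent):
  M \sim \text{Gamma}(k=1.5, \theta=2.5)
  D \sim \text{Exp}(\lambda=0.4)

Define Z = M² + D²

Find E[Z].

E[Z] = E[M²] + E[D²]
E[M²] = Var(M) + E[M]² = 9.375 + 14.0625 = 23.4375
E[D²] = Var(D) + E[D]² = 6.25 + 6.25 = 12.5
E[Z] = 23.4375 + 12.5 = 35.9375

35.9375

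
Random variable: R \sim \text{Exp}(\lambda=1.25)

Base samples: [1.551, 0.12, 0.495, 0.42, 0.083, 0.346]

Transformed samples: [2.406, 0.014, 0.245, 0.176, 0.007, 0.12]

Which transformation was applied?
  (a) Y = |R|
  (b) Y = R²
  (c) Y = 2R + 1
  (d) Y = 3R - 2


Checking option (b) Y = R²:
  R = 1.551 -> Y = 2.406 ✓
  R = 0.12 -> Y = 0.014 ✓
  R = 0.495 -> Y = 0.245 ✓
All samples match this transformation.

(b) R²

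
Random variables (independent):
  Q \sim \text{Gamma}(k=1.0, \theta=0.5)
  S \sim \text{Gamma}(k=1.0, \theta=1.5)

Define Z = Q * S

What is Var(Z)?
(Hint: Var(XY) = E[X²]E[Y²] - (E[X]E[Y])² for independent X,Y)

Var(XY) = E[X²]E[Y²] - (E[X]E[Y])²
E[Q] = 0.5, Var(Q) = 0.25
E[S] = 1.5, Var(S) = 2.25
E[Q²] = 0.25 + 0.5² = 0.5
E[S²] = 2.25 + 1.5² = 4.5
Var(Z) = 0.5*4.5 - (0.5*1.5)²
= 2.25 - 0.5625 = 1.6875

1.6875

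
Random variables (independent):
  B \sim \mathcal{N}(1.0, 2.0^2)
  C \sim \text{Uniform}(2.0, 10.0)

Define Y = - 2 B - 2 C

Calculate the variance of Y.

For independent RVs: Var(aX + bY) = a²Var(X) + b²Var(Y)
Var(B) = 4
Var(C) = 5.3333333
Var(Y) = (-2)²*4 + (-2)²*5.3333333
= 4*4 + 4*5.3333333 = 37.333333

37.333333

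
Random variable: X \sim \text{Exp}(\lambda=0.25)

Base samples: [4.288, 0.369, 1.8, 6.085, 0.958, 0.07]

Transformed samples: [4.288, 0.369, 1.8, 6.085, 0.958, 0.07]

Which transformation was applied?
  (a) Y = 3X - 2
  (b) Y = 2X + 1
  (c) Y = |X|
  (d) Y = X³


Checking option (c) Y = |X|:
  X = 4.288 -> Y = 4.288 ✓
  X = 0.369 -> Y = 0.369 ✓
  X = 1.8 -> Y = 1.8 ✓
All samples match this transformation.

(c) |X|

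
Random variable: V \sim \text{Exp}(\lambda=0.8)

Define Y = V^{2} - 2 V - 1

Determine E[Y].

E[Y] = 1*E[V²] - 2*E[V] - 1
E[V] = 1.25
E[V²] = Var(V) + (E[V])² = 1.5625 + 1.5625 = 3.125
E[Y] = 1*3.125 - 2*1.25 - 1 = -0.375

-0.375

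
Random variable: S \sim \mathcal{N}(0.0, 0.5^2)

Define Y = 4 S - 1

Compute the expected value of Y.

For Y = 4S - 1:
E[Y] = 4 * E[S] - 1
E[S] = 0.0 = 0
E[Y] = 4 * 0 - 1 = -1

-1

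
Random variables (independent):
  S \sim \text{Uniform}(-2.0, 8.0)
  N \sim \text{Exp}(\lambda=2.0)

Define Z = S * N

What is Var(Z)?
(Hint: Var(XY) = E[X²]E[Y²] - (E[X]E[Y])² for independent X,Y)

Var(XY) = E[X²]E[Y²] - (E[X]E[Y])²
E[S] = 3, Var(S) = 8.3333333
E[N] = 0.5, Var(N) = 0.25
E[S²] = 8.3333333 + 3² = 17.333333
E[N²] = 0.25 + 0.5² = 0.5
Var(Z) = 17.333333*0.5 - (3*0.5)²
= 8.6666667 - 2.25 = 6.4166667

6.4166667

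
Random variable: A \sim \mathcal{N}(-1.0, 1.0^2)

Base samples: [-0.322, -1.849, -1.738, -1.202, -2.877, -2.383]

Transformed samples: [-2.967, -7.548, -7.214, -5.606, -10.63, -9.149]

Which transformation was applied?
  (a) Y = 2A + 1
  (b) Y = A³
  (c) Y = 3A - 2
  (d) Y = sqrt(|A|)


Checking option (c) Y = 3A - 2:
  A = -0.322 -> Y = -2.967 ✓
  A = -1.849 -> Y = -7.548 ✓
  A = -1.738 -> Y = -7.214 ✓
All samples match this transformation.

(c) 3A - 2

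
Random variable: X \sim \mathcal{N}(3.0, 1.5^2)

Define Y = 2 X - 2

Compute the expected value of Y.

For Y = 2X - 2:
E[Y] = 2 * E[X] - 2
E[X] = 3.0 = 3
E[Y] = 2 * 3 - 2 = 4

4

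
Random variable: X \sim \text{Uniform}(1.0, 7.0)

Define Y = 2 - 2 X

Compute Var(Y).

For Y = aX + b: Var(Y) = a² * Var(X)
Var(X) = (7 - 1)^2/12 = 3
Var(Y) = (-2)² * 3 = 4 * 3 = 12

12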